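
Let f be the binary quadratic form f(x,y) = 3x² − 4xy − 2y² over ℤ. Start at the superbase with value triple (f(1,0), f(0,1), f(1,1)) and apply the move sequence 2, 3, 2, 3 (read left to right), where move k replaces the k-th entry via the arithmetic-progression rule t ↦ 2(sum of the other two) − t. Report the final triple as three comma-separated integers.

start (3,-2,-3) = (f(1,0),f(0,1),f(1,1))
replace slot 2: 2·(3+(-3)) − (-2) = 2 → (3,2,-3)
replace slot 3: 2·(3+2) − (-3) = 13 → (3,2,13)
replace slot 2: 2·(3+13) − 2 = 30 → (3,30,13)
replace slot 3: 2·(3+30) − 13 = 53 → (3,30,53)

3,30,53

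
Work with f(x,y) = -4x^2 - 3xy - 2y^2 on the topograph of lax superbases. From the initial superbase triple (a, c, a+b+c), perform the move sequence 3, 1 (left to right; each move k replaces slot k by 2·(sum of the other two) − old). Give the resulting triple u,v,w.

start (-4,-2,-9) = (f(1,0),f(0,1),f(1,1))
replace slot 3: 2·((-4)+(-2)) − (-9) = -3 → (-4,-2,-3)
replace slot 1: 2·((-2)+(-3)) − (-4) = -6 → (-6,-2,-3)

-6,-2,-3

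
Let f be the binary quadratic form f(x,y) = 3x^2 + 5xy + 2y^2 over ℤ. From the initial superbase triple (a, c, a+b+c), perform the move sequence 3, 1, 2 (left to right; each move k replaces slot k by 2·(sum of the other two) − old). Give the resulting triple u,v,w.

start (3,2,10) = (f(1,0),f(0,1),f(1,1))
replace slot 3: 2·(3+2) − 10 = 0 → (3,2,0)
replace slot 1: 2·(2+0) − 3 = 1 → (1,2,0)
replace slot 2: 2·(1+0) − 2 = 0 → (1,0,0)

1,0,0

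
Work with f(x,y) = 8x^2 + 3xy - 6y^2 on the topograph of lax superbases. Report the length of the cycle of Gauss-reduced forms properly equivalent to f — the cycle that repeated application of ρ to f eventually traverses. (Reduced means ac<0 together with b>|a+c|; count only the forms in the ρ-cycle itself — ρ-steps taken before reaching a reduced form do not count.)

D = 201, ⌊√D⌋ = 14
river: ρ → (-6,9,5)
river: ρ → (5,11,-4)
river: ρ → (-4,13,2)
river: ρ → (2,11,-10)
river: ρ → (-10,9,3)
river: ρ → (3,9,-10)
river: ρ → (-10,11,2)
river: ρ → (2,13,-4)
river: ρ → (-4,11,5)
river: ρ → (5,9,-6)
river: ρ → (-6,3,8)
river: ρ → (8,13,-1)
river: ρ → (-1,13,8)
river: ρ → (8,3,-6)
ρ-cycle length = 14 (tail of 0 descent steps not counted)

14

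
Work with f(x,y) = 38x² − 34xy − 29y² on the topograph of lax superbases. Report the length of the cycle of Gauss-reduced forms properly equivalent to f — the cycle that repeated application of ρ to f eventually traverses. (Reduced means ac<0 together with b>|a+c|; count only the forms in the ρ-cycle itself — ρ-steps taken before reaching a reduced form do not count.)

D = 5564, ⌊√D⌋ = 74
descent: ρ → (-29,34,38)  [lands on river]
river: ρ → (38,42,-25)
river: ρ → (-25,58,22)
river: ρ → (22,74,-1)
river: ρ → (-1,74,22)
river: ρ → (22,58,-25)
river: ρ → (-25,42,38)
river: ρ → (38,34,-29)
river: ρ → (-29,24,43)
river: ρ → (43,62,-10)
river: ρ → (-10,58,55)
river: ρ → (55,52,-13)
river: ρ → (-13,52,55)
river: ρ → (55,58,-10)
river: ρ → (-10,62,43)
river: ρ → (43,24,-29)
ρ-cycle length = 16 (tail of 1 descent step not counted)

16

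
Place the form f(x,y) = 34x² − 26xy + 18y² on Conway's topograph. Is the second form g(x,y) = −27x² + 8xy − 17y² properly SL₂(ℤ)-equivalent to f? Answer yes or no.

D₁ = -1772, D₂ = -1772
f: flip: (34,-26,18)→(18,26,34)
f: translate: b→-10 (≡26 mod 36), so (18,26,34)→(18,-10,26)
f: reduced (well bottom): (18,-10,26) with a≤c, −a<b≤a
g is negative-definite; reduce −g:
−g: flip: (27,-8,17)→(17,8,27)
−g: reduced (well bottom): (17,8,27) with a≤c, −a<b≤a
flip sign back: reduced form of g is (-17,-8,-27)
reduced forms (18, -10, 26) vs (-17, -8, -27) ⇒ inequivalent

no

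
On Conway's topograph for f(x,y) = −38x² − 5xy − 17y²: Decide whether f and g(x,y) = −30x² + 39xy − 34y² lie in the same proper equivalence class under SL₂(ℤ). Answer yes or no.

D₁ = -2559, D₂ = -2559
f is negative-definite; reduce −f:
−f: flip: (38,5,17)→(17,-5,38)
−f: reduced (well bottom): (17,-5,38) with a≤c, −a<b≤a
flip sign back: reduced form of f is (-17,5,-38)
g is negative-definite; reduce −g:
−g: translate: b→21 (≡-39 mod 60), so (30,-39,34)→(30,21,25)
−g: flip: (30,21,25)→(25,-21,30)
−g: reduced (well bottom): (25,-21,30) with a≤c, −a<b≤a
flip sign back: reduced form of g is (-25,21,-30)
reduced forms (-17, 5, -38) vs (-25, 21, -30) ⇒ inequivalent

no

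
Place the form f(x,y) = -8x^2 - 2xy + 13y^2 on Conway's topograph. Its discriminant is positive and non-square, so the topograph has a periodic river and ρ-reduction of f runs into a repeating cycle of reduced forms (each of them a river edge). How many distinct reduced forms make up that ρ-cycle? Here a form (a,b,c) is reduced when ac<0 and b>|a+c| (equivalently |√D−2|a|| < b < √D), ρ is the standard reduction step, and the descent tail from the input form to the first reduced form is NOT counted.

D = 420, ⌊√D⌋ = 20
descent: ρ → (13,2,-8)
descent: ρ → (-8,14,7)  [lands on river]
river: ρ → (7,14,-8)
river: ρ → (-8,18,3)
river: ρ → (3,18,-8)
ρ-cycle length = 4 (tail of 2 descent steps not counted)

4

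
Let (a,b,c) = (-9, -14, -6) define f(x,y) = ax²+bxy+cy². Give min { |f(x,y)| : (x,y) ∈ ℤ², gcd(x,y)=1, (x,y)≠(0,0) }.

translate: b→-4 (≡14 mod 18), so (9,14,6)→(9,-4,1)
flip: (9,-4,1)→(1,4,9)
translate: b→0 (≡4 mod 2), so (1,4,9)→(1,0,5)
reduced (well bottom): (1,0,5) with a≤c, −a<b≤a
well minimum |f| = |-1| = 1 (negative-definite)

1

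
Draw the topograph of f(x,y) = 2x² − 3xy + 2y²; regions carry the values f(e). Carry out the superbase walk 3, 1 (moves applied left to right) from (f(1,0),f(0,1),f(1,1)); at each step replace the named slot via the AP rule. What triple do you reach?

start (2,2,1) = (f(1,0),f(0,1),f(1,1))
replace slot 3: 2·(2+2) − 1 = 7 → (2,2,7)
replace slot 1: 2·(2+7) − 2 = 16 → (16,2,7)

16,2,7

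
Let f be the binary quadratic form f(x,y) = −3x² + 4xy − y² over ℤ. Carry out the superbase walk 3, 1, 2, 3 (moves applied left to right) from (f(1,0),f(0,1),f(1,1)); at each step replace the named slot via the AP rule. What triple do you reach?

start (-3,-1,0) = (f(1,0),f(0,1),f(1,1))
replace slot 3: 2·((-3)+(-1)) − 0 = -8 → (-3,-1,-8)
replace slot 1: 2·((-1)+(-8)) − (-3) = -15 → (-15,-1,-8)
replace slot 2: 2·((-15)+(-8)) − (-1) = -45 → (-15,-45,-8)
replace slot 3: 2·((-15)+(-45)) − (-8) = -112 → (-15,-45,-112)

-15,-45,-112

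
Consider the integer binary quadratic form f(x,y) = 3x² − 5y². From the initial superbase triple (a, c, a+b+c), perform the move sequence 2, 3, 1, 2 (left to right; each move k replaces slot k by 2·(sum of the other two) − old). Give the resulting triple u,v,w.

start (3,-5,-2) = (f(1,0),f(0,1),f(1,1))
replace slot 2: 2·(3+(-2)) − (-5) = 7 → (3,7,-2)
replace slot 3: 2·(3+7) − (-2) = 22 → (3,7,22)
replace slot 1: 2·(7+22) − 3 = 55 → (55,7,22)
replace slot 2: 2·(55+22) − 7 = 147 → (55,147,22)

55,147,22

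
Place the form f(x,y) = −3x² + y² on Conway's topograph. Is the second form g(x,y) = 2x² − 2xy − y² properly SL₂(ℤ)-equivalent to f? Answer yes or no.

D₁ = 12, D₂ = 12
river cycle of f (length 2): (1, 2, -2), (-2, 2, 1)
river cycle of g (length 2): (-1, 2, 2), (2, 2, -1)
cycles differ ⇒ inequivalent

no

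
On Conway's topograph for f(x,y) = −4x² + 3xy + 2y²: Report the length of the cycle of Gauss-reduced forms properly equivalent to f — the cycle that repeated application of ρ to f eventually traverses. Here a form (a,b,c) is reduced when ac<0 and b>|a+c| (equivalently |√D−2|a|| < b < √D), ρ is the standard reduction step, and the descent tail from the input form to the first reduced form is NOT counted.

D = 41, ⌊√D⌋ = 6
river: ρ → (2,5,-2)
river: ρ → (-2,3,4)
river: ρ → (4,5,-1)
river: ρ → (-1,5,4)
river: ρ → (4,3,-2)
river: ρ → (-2,5,2)
river: ρ → (2,3,-4)
river: ρ → (-4,5,1)
river: ρ → (1,5,-4)
river: ρ → (-4,3,2)
ρ-cycle length = 10 (tail of 0 descent steps not counted)

10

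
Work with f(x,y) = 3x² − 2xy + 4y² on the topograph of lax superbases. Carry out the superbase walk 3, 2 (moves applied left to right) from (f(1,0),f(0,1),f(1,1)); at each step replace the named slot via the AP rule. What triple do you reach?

start (3,4,5) = (f(1,0),f(0,1),f(1,1))
replace slot 3: 2·(3+4) − 5 = 9 → (3,4,9)
replace slot 2: 2·(3+9) − 4 = 20 → (3,20,9)

3,20,9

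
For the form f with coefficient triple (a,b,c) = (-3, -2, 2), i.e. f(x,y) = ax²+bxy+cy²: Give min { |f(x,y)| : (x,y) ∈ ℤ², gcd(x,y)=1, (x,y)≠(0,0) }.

descent: ρ → (2,2,-3)  [lands on river]
river: ρ → (-3,4,1)
river: ρ → (1,4,-3)
river: ρ → (-3,2,2)
closes: descent 1, river 4
min |a| on river = 1

1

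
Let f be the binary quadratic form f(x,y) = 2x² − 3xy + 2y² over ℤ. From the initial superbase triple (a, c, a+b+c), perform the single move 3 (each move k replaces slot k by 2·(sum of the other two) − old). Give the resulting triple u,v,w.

start (2,2,1) = (f(1,0),f(0,1),f(1,1))
replace slot 3: 2·(2+2) − 1 = 7 → (2,2,7)

2,2,7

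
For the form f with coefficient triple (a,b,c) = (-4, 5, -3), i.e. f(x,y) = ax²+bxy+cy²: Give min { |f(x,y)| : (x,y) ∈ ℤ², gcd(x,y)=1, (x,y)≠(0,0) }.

translate: b→3 (≡-5 mod 8), so (4,-5,3)→(4,3,2)
flip: (4,3,2)→(2,-3,4)
translate: b→1 (≡-3 mod 4), so (2,-3,4)→(2,1,3)
reduced (well bottom): (2,1,3) with a≤c, −a<b≤a
well minimum |f| = |-2| = 2 (negative-definite)

2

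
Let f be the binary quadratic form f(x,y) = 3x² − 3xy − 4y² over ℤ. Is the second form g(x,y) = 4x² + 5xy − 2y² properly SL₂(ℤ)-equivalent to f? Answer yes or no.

D₁ = 57, D₂ = 57
river cycle of f (length 6): (-4, 3, 3), (3, 3, -4), (-4, 5, 2), (2, 7, -1), (-1, 7, 2), (2, 5, -4)
river cycle of g (length 6): (-2, 7, 1), (1, 7, -2), (-2, 5, 4), (4, 3, -3), (-3, 3, 4), (4, 5, -2)
cycles differ ⇒ inequivalent

no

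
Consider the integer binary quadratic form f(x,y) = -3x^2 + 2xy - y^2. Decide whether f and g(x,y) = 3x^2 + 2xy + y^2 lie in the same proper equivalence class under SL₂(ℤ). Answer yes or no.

D₁ = -8, D₂ = -8
f is negative-definite; reduce −f:
−f: flip: (3,-2,1)→(1,2,3)
−f: translate: b→0 (≡2 mod 2), so (1,2,3)→(1,0,2)
−f: reduced (well bottom): (1,0,2) with a≤c, −a<b≤a
flip sign back: reduced form of f is (-1,0,-2)
g: flip: (3,2,1)→(1,-2,3)
g: translate: b→0 (≡-2 mod 2), so (1,-2,3)→(1,0,2)
g: reduced (well bottom): (1,0,2) with a≤c, −a<b≤a
reduced forms (-1, 0, -2) vs (1, 0, 2) ⇒ inequivalent

no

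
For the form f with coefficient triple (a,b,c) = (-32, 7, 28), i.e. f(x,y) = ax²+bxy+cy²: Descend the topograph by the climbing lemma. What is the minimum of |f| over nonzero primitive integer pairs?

river: ρ → (28,49,-11)
river: ρ → (-11,39,48)
river: ρ → (48,57,-2)
river: ρ → (-2,59,19)
river: ρ → (19,55,-8)
river: ρ → (-8,57,12)
river: ρ → (12,39,-44)
river: ρ → (-44,49,7)
river: ρ → (7,49,-44)
river: ρ → (-44,39,12)
river: ρ → (12,57,-8)
river: ρ → (-8,55,19)
river: ρ → (19,59,-2)
river: ρ → (-2,57,48)
river: ρ → (48,39,-11)
river: ρ → (-11,49,28)
river: ρ → (28,7,-32)
river: ρ → (-32,57,3)
river: ρ → (3,57,-32)
river: ρ → (-32,7,28)
closes: descent 0, river 20
min |a| on river = 2

2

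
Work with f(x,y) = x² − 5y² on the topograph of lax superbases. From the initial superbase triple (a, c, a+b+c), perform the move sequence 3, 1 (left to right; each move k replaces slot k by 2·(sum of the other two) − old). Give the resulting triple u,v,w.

start (1,-5,-4) = (f(1,0),f(0,1),f(1,1))
replace slot 3: 2·(1+(-5)) − (-4) = -4 → (1,-5,-4)
replace slot 1: 2·((-5)+(-4)) − 1 = -19 → (-19,-5,-4)

-19,-5,-4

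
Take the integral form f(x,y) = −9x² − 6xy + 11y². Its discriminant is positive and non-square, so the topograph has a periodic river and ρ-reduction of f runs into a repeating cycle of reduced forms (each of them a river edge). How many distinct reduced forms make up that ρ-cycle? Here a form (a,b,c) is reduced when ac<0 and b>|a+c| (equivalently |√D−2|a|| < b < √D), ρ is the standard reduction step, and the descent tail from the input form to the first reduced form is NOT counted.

D = 432, ⌊√D⌋ = 20
descent: ρ → (11,6,-9)  [lands on river]
river: ρ → (-9,12,8)
river: ρ → (8,20,-1)
river: ρ → (-1,20,8)
river: ρ → (8,12,-9)
river: ρ → (-9,6,11)
river: ρ → (11,16,-4)
river: ρ → (-4,16,11)
ρ-cycle length = 8 (tail of 1 descent step not counted)

8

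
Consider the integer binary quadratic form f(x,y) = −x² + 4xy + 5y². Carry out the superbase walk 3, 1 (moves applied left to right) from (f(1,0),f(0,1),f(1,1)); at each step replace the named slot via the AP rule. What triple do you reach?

start (-1,5,8) = (f(1,0),f(0,1),f(1,1))
replace slot 3: 2·((-1)+5) − 8 = 0 → (-1,5,0)
replace slot 1: 2·(5+0) − (-1) = 11 → (11,5,0)

11,5,0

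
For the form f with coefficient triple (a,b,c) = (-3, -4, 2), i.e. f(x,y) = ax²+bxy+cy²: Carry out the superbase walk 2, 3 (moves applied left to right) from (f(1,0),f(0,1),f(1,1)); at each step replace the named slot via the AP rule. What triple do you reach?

start (-3,2,-5) = (f(1,0),f(0,1),f(1,1))
replace slot 2: 2·((-3)+(-5)) − 2 = -18 → (-3,-18,-5)
replace slot 3: 2·((-3)+(-18)) − (-5) = -37 → (-3,-18,-37)

-3,-18,-37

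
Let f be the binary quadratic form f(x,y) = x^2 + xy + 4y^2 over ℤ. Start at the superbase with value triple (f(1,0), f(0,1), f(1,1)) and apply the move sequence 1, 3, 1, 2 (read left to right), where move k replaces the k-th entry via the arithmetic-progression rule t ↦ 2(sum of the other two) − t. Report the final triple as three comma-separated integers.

start (1,4,6) = (f(1,0),f(0,1),f(1,1))
replace slot 1: 2·(4+6) − 1 = 19 → (19,4,6)
replace slot 3: 2·(19+4) − 6 = 40 → (19,4,40)
replace slot 1: 2·(4+40) − 19 = 69 → (69,4,40)
replace slot 2: 2·(69+40) − 4 = 214 → (69,214,40)

69,214,40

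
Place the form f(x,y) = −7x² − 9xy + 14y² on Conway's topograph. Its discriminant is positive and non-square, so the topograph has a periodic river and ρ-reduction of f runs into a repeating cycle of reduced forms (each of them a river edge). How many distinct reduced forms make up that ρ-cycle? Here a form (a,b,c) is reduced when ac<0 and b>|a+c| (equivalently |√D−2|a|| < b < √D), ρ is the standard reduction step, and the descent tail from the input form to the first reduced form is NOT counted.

D = 473, ⌊√D⌋ = 21
descent: ρ → (14,9,-7)  [lands on river]
river: ρ → (-7,19,4)
river: ρ → (4,21,-2)
river: ρ → (-2,19,14)
ρ-cycle length = 4 (tail of 1 descent step not counted)

4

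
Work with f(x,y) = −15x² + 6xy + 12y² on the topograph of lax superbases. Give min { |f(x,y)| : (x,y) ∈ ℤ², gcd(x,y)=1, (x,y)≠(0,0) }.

river: ρ → (12,18,-9)
river: ρ → (-9,18,12)
river: ρ → (12,6,-15)
river: ρ → (-15,24,3)
river: ρ → (3,24,-15)
river: ρ → (-15,6,12)
closes: descent 0, river 6
min |a| on river = 3

3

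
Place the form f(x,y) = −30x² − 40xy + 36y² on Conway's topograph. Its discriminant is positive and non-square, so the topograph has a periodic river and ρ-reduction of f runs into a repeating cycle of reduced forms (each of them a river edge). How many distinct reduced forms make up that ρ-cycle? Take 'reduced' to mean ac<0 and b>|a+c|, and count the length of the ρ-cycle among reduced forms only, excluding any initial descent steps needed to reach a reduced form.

D = 5920, ⌊√D⌋ = 76
descent: ρ → (36,40,-30)  [lands on river]
river: ρ → (-30,20,46)
river: ρ → (46,72,-4)
river: ρ → (-4,72,46)
river: ρ → (46,20,-30)
river: ρ → (-30,40,36)
river: ρ → (36,32,-34)
river: ρ → (-34,36,34)
river: ρ → (34,32,-36)
river: ρ → (-36,40,30)
river: ρ → (30,20,-46)
river: ρ → (-46,72,4)
river: ρ → (4,72,-46)
river: ρ → (-46,20,30)
river: ρ → (30,40,-36)
river: ρ → (-36,32,34)
river: ρ → (34,36,-34)
river: ρ → (-34,32,36)
ρ-cycle length = 18 (tail of 1 descent step not counted)

18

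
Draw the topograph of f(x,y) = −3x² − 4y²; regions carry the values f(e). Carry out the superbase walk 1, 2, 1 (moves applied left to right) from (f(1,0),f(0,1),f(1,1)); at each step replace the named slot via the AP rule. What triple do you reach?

start (-3,-4,-7) = (f(1,0),f(0,1),f(1,1))
replace slot 1: 2·((-4)+(-7)) − (-3) = -19 → (-19,-4,-7)
replace slot 2: 2·((-19)+(-7)) − (-4) = -48 → (-19,-48,-7)
replace slot 1: 2·((-48)+(-7)) − (-19) = -91 → (-91,-48,-7)

-91,-48,-7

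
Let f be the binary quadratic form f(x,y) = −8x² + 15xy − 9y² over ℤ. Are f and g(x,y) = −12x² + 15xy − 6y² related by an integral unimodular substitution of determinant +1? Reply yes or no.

D₁ = -63, D₂ = -63
f is negative-definite; reduce −f:
−f: translate: b→1 (≡-15 mod 16), so (8,-15,9)→(8,1,2)
−f: flip: (8,1,2)→(2,-1,8)
−f: reduced (well bottom): (2,-1,8) with a≤c, −a<b≤a
flip sign back: reduced form of f is (-2,1,-8)
g is negative-definite; reduce −g:
−g: translate: b→9 (≡-15 mod 24), so (12,-15,6)→(12,9,3)
−g: flip: (12,9,3)→(3,-9,12)
−g: translate: b→3 (≡-9 mod 6), so (3,-9,12)→(3,3,6)
−g: reduced (well bottom): (3,3,6) with a≤c, −a<b≤a
flip sign back: reduced form of g is (-3,-3,-6)
reduced forms (-2, 1, -8) vs (-3, -3, -6) ⇒ inequivalent

no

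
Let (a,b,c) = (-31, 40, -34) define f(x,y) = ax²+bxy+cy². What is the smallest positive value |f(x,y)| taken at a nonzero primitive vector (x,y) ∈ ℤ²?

translate: b→22 (≡-40 mod 62), so (31,-40,34)→(31,22,25)
flip: (31,22,25)→(25,-22,31)
reduced (well bottom): (25,-22,31) with a≤c, −a<b≤a
well minimum |f| = |-25| = 25 (negative-definite)

25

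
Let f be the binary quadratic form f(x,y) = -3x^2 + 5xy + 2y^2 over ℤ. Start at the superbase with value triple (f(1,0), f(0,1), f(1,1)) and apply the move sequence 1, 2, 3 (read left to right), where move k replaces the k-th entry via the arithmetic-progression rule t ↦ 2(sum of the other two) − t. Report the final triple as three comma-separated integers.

start (-3,2,4) = (f(1,0),f(0,1),f(1,1))
replace slot 1: 2·(2+4) − (-3) = 15 → (15,2,4)
replace slot 2: 2·(15+4) − 2 = 36 → (15,36,4)
replace slot 3: 2·(15+36) − 4 = 98 → (15,36,98)

15,36,98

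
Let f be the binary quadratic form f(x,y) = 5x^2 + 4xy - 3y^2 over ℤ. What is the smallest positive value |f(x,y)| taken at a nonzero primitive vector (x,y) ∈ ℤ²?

river: ρ → (-3,8,1)
river: ρ → (1,8,-3)
river: ρ → (-3,4,5)
river: ρ → (5,6,-2)
river: ρ → (-2,6,5)
river: ρ → (5,4,-3)
closes: descent 0, river 6
min |a| on river = 1

1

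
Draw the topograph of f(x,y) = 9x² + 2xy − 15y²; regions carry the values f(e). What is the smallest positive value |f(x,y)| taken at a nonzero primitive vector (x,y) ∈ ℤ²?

descent: ρ → (-15,-2,9)
descent: ρ → (9,20,-4)  [lands on river]
river: ρ → (-4,20,9)
river: ρ → (9,16,-8)
river: ρ → (-8,16,9)
closes: descent 2, river 4
min |a| on river = 4

4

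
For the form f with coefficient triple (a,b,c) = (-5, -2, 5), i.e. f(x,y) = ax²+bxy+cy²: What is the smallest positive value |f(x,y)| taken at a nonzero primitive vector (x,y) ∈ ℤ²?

descent: ρ → (5,2,-5)  [lands on river]
river: ρ → (-5,8,2)
river: ρ → (2,8,-5)
river: ρ → (-5,2,5)
river: ρ → (5,8,-2)
river: ρ → (-2,8,5)
closes: descent 1, river 6
min |a| on river = 2

2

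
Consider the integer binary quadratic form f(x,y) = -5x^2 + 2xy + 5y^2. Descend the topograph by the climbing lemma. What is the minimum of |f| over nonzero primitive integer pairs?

river: ρ → (5,8,-2)
river: ρ → (-2,8,5)
river: ρ → (5,2,-5)
river: ρ → (-5,8,2)
river: ρ → (2,8,-5)
river: ρ → (-5,2,5)
closes: descent 0, river 6
min |a| on river = 2

2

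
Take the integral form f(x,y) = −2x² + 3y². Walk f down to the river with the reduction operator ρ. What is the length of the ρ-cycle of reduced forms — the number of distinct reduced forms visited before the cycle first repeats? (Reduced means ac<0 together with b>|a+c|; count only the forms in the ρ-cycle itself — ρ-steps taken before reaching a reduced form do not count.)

D = 24, ⌊√D⌋ = 4
descent: ρ → (3,0,-2)
descent: ρ → (-2,4,1)  [lands on river]
river: ρ → (1,4,-2)
ρ-cycle length = 2 (tail of 2 descent steps not counted)

2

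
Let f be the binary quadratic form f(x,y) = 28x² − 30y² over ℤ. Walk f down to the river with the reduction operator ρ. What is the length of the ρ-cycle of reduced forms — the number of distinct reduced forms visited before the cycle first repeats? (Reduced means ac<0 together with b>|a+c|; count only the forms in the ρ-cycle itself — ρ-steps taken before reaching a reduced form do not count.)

D = 3360, ⌊√D⌋ = 57
descent: ρ → (-30,0,28)
descent: ρ → (28,56,-2)  [lands on river]
river: ρ → (-2,56,28)
ρ-cycle length = 2 (tail of 2 descent steps not counted)

2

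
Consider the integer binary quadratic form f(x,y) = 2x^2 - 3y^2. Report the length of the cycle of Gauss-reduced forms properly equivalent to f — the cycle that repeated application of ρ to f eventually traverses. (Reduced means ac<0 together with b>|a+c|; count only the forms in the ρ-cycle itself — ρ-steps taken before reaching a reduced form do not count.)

D = 24, ⌊√D⌋ = 4
descent: ρ → (-3,0,2)
descent: ρ → (2,4,-1)  [lands on river]
river: ρ → (-1,4,2)
ρ-cycle length = 2 (tail of 2 descent steps not counted)

2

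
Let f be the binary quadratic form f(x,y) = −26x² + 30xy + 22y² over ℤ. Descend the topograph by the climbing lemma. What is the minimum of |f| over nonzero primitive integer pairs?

river: ρ → (22,14,-34)
river: ρ → (-34,54,2)
river: ρ → (2,54,-34)
river: ρ → (-34,14,22)
river: ρ → (22,30,-26)
river: ρ → (-26,22,26)
river: ρ → (26,30,-22)
river: ρ → (-22,14,34)
river: ρ → (34,54,-2)
river: ρ → (-2,54,34)
river: ρ → (34,14,-22)
river: ρ → (-22,30,26)
river: ρ → (26,22,-26)
river: ρ → (-26,30,22)
closes: descent 0, river 14
min |a| on river = 2

2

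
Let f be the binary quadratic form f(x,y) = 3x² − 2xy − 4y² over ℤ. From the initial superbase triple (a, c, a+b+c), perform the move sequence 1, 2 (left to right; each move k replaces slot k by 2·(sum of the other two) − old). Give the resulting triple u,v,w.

start (3,-4,-3) = (f(1,0),f(0,1),f(1,1))
replace slot 1: 2·((-4)+(-3)) − 3 = -17 → (-17,-4,-3)
replace slot 2: 2·((-17)+(-3)) − (-4) = -36 → (-17,-36,-3)

-17,-36,-3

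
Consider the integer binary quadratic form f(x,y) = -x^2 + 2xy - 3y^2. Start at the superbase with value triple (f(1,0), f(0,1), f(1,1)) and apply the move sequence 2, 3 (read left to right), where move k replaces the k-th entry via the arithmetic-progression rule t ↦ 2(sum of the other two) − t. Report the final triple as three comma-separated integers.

start (-1,-3,-2) = (f(1,0),f(0,1),f(1,1))
replace slot 2: 2·((-1)+(-2)) − (-3) = -3 → (-1,-3,-2)
replace slot 3: 2·((-1)+(-3)) − (-2) = -6 → (-1,-3,-6)

-1,-3,-6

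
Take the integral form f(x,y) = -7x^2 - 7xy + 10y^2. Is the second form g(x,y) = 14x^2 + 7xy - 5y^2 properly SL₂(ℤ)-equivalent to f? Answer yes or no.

D₁ = 329, D₂ = 329
river cycle of f (length 16): (10, 7, -7), (-7, 7, 10), (10, 13, -4), (-4, 11, 13), (13, 15, -2), (-2, 17, 5), (5, 13, -8), (-8, 3, 10), (10, 17, -1), (-1, 17, 10), … (6 more)
river cycle of g (length 16): (-5, 13, 8), (8, 3, -10), (-10, 17, 1), (1, 17, -10), (-10, 3, 8), (8, 13, -5), (-5, 17, 2), (2, 15, -13), (-13, 11, 4), (4, 13, -10), … (6 more)
cycles differ ⇒ inequivalent

no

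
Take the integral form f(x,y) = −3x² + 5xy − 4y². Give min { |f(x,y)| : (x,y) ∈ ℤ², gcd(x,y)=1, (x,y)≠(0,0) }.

translate: b→1 (≡-5 mod 6), so (3,-5,4)→(3,1,2)
flip: (3,1,2)→(2,-1,3)
reduced (well bottom): (2,-1,3) with a≤c, −a<b≤a
well minimum |f| = |-2| = 2 (negative-definite)

2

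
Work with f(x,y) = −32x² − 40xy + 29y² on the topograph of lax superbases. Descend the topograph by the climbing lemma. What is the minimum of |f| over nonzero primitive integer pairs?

descent: ρ → (29,40,-32)  [lands on river]
river: ρ → (-32,24,37)
river: ρ → (37,50,-19)
river: ρ → (-19,64,16)
river: ρ → (16,64,-19)
river: ρ → (-19,50,37)
river: ρ → (37,24,-32)
river: ρ → (-32,40,29)
river: ρ → (29,18,-43)
river: ρ → (-43,68,4)
river: ρ → (4,68,-43)
river: ρ → (-43,18,29)
closes: descent 1, river 12
min |a| on river = 4

4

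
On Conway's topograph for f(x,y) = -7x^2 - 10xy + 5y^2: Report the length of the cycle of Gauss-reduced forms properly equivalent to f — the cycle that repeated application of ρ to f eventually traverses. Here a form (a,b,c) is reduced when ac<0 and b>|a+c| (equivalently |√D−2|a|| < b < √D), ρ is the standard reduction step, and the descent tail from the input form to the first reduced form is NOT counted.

D = 240, ⌊√D⌋ = 15
descent: ρ → (5,10,-7)  [lands on river]
river: ρ → (-7,4,8)
river: ρ → (8,12,-3)
river: ρ → (-3,12,8)
river: ρ → (8,4,-7)
river: ρ → (-7,10,5)
ρ-cycle length = 6 (tail of 1 descent step not counted)

6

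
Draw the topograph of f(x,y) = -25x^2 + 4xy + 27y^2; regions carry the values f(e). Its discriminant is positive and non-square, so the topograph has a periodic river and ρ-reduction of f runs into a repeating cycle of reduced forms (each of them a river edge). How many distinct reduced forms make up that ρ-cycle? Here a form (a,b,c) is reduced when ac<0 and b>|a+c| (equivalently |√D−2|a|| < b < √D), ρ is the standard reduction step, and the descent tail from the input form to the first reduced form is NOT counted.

D = 2716, ⌊√D⌋ = 52
river: ρ → (27,50,-2)
river: ρ → (-2,50,27)
river: ρ → (27,4,-25)
river: ρ → (-25,46,6)
river: ρ → (6,50,-9)
river: ρ → (-9,40,31)
river: ρ → (31,22,-18)
river: ρ → (-18,50,3)
river: ρ → (3,52,-1)
river: ρ → (-1,52,3)
river: ρ → (3,50,-18)
river: ρ → (-18,22,31)
river: ρ → (31,40,-9)
river: ρ → (-9,50,6)
river: ρ → (6,46,-25)
river: ρ → (-25,4,27)
ρ-cycle length = 16 (tail of 0 descent steps not counted)

16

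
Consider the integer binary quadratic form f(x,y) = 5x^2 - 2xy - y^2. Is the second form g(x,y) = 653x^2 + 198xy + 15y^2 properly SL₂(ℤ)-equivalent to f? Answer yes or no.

D₁ = 24, D₂ = 24
river cycle of f (length 2): (-1, 4, 2), (2, 4, -1)
river cycle of g (length 2): (2, 4, -1), (-1, 4, 2)
cycles coincide ⇒ equivalent

yes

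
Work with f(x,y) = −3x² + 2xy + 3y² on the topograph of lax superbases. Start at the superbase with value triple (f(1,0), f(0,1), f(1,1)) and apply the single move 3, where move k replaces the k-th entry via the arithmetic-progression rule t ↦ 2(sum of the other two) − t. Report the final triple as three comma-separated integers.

start (-3,3,2) = (f(1,0),f(0,1),f(1,1))
replace slot 3: 2·((-3)+3) − 2 = -2 → (-3,3,-2)

-3,3,-2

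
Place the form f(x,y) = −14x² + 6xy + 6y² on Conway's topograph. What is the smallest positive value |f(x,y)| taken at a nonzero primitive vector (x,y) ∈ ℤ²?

descent: ρ → (6,18,-2)  [lands on river]
river: ρ → (-2,18,6)
closes: descent 1, river 2
min |a| on river = 2

2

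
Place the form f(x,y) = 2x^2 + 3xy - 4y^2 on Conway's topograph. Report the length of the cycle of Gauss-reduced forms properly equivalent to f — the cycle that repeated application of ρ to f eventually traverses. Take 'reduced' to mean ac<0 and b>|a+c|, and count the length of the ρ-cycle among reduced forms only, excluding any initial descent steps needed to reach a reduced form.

D = 41, ⌊√D⌋ = 6
river: ρ → (-4,5,1)
river: ρ → (1,5,-4)
river: ρ → (-4,3,2)
river: ρ → (2,5,-2)
river: ρ → (-2,3,4)
river: ρ → (4,5,-1)
river: ρ → (-1,5,4)
river: ρ → (4,3,-2)
river: ρ → (-2,5,2)
river: ρ → (2,3,-4)
ρ-cycle length = 10 (tail of 0 descent steps not counted)

10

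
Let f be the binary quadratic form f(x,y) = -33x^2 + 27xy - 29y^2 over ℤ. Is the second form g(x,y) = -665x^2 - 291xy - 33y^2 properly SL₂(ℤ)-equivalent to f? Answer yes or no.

D₁ = -3099, D₂ = -3099
f is negative-definite; reduce −f:
−f: flip: (33,-27,29)→(29,27,33)
−f: reduced (well bottom): (29,27,33) with a≤c, −a<b≤a
flip sign back: reduced form of f is (-29,-27,-33)
g is negative-definite; reduce −g:
−g: flip: (665,291,33)→(33,-291,665)
−g: translate: b→-27 (≡-291 mod 66), so (33,-291,665)→(33,-27,29)
−g: flip: (33,-27,29)→(29,27,33)
−g: reduced (well bottom): (29,27,33) with a≤c, −a<b≤a
flip sign back: reduced form of g is (-29,-27,-33)
reduced forms (-29, -27, -33) vs (-29, -27, -33) ⇒ equivalent

yes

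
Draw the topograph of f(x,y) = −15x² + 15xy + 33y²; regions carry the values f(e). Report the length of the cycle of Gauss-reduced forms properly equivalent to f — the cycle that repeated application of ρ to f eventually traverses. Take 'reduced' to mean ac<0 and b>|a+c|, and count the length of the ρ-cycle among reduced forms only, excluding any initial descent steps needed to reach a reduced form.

D = 2205, ⌊√D⌋ = 46
descent: ρ → (33,-15,-15)
descent: ρ → (-15,45,3)  [lands on river]
river: ρ → (3,45,-15)
ρ-cycle length = 2 (tail of 2 descent steps not counted)

2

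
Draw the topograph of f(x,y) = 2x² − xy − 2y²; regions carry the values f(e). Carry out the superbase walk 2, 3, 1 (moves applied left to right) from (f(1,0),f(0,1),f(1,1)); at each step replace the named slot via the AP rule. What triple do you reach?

start (2,-2,-1) = (f(1,0),f(0,1),f(1,1))
replace slot 2: 2·(2+(-1)) − (-2) = 4 → (2,4,-1)
replace slot 3: 2·(2+4) − (-1) = 13 → (2,4,13)
replace slot 1: 2·(4+13) − 2 = 32 → (32,4,13)

32,4,13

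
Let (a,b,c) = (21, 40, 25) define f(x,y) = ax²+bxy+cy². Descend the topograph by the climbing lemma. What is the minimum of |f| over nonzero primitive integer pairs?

translate: b→-2 (≡40 mod 42), so (21,40,25)→(21,-2,6)
flip: (21,-2,6)→(6,2,21)
reduced (well bottom): (6,2,21) with a≤c, −a<b≤a
well minimum = a = 6

6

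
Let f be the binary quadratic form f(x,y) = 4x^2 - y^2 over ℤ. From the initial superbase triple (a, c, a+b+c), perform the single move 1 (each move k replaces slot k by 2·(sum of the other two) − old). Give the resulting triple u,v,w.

start (4,-1,3) = (f(1,0),f(0,1),f(1,1))
replace slot 1: 2·((-1)+3) − 4 = 0 → (0,-1,3)

0,-1,3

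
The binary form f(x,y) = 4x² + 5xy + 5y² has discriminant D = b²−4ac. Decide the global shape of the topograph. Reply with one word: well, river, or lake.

D = b²−4ac = 5² − 4·4·5 = -55
D < 0 ⇒ definite ⇒ every region one sign ⇒ single well

well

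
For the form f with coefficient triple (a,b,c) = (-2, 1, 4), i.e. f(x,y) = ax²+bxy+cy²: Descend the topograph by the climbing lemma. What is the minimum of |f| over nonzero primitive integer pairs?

descent: ρ → (4,-1,-2)
descent: ρ → (-2,5,1)  [lands on river]
river: ρ → (1,5,-2)
river: ρ → (-2,3,3)
river: ρ → (3,3,-2)
closes: descent 2, river 4
min |a| on river = 1

1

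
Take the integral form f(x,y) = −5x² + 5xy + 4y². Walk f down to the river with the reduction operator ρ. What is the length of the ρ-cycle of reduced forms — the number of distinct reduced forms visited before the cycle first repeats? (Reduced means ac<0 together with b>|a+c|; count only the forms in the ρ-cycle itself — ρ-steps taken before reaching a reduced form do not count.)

D = 105, ⌊√D⌋ = 10
river: ρ → (4,3,-6)
river: ρ → (-6,9,1)
river: ρ → (1,9,-6)
river: ρ → (-6,3,4)
river: ρ → (4,5,-5)
river: ρ → (-5,5,4)
ρ-cycle length = 6 (tail of 0 descent steps not counted)

6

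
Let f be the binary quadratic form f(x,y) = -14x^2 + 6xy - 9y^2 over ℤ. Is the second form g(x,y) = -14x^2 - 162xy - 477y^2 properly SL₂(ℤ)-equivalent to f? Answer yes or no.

D₁ = -468, D₂ = -468
f is negative-definite; reduce −f:
−f: flip: (14,-6,9)→(9,6,14)
−f: reduced (well bottom): (9,6,14) with a≤c, −a<b≤a
flip sign back: reduced form of f is (-9,-6,-14)
g is negative-definite; reduce −g:
−g: translate: b→-6 (≡162 mod 28), so (14,162,477)→(14,-6,9)
−g: flip: (14,-6,9)→(9,6,14)
−g: reduced (well bottom): (9,6,14) with a≤c, −a<b≤a
flip sign back: reduced form of g is (-9,-6,-14)
reduced forms (-9, -6, -14) vs (-9, -6, -14) ⇒ equivalent

yes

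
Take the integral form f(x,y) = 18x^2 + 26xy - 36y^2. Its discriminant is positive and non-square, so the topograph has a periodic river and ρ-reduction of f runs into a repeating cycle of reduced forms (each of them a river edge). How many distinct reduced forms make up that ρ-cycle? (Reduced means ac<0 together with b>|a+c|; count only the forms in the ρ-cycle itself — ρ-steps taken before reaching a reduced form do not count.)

D = 3268, ⌊√D⌋ = 57
river: ρ → (-36,46,8)
river: ρ → (8,50,-24)
river: ρ → (-24,46,12)
river: ρ → (12,50,-16)
river: ρ → (-16,46,18)
river: ρ → (18,26,-36)
ρ-cycle length = 6 (tail of 0 descent steps not counted)

6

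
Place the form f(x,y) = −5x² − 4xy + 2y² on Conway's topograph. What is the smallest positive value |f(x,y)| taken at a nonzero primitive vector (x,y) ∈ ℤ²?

descent: ρ → (2,4,-5)  [lands on river]
river: ρ → (-5,6,1)
river: ρ → (1,6,-5)
river: ρ → (-5,4,2)
closes: descent 1, river 4
min |a| on river = 1

1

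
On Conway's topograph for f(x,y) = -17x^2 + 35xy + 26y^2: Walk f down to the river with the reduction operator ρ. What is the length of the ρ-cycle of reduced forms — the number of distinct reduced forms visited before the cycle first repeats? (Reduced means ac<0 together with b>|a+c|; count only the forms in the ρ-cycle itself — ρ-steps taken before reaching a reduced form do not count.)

D = 2993, ⌊√D⌋ = 54
river: ρ → (26,17,-26)
river: ρ → (-26,35,17)
river: ρ → (17,33,-28)
river: ρ → (-28,23,22)
river: ρ → (22,21,-29)
river: ρ → (-29,37,14)
river: ρ → (14,47,-14)
river: ρ → (-14,37,29)
river: ρ → (29,21,-22)
river: ρ → (-22,23,28)
river: ρ → (28,33,-17)
river: ρ → (-17,35,26)
ρ-cycle length = 12 (tail of 0 descent steps not counted)

12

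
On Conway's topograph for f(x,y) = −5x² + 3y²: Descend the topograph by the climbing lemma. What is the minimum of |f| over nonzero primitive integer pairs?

descent: ρ → (3,6,-2)  [lands on river]
river: ρ → (-2,6,3)
closes: descent 1, river 2
min |a| on river = 2

2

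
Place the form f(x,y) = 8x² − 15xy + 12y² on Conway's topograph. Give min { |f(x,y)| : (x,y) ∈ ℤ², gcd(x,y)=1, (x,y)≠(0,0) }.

translate: b→1 (≡-15 mod 16), so (8,-15,12)→(8,1,5)
flip: (8,1,5)→(5,-1,8)
reduced (well bottom): (5,-1,8) with a≤c, −a<b≤a
well minimum = a = 5

5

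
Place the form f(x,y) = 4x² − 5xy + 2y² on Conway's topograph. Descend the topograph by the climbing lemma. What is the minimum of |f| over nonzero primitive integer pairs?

translate: b→3 (≡-5 mod 8), so (4,-5,2)→(4,3,1)
flip: (4,3,1)→(1,-3,4)
translate: b→1 (≡-3 mod 2), so (1,-3,4)→(1,1,2)
reduced (well bottom): (1,1,2) with a≤c, −a<b≤a
well minimum = a = 1

1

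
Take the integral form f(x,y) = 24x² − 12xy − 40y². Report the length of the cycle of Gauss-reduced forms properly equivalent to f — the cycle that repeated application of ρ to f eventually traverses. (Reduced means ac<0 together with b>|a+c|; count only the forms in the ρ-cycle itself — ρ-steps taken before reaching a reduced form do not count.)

D = 3984, ⌊√D⌋ = 63
descent: ρ → (-40,12,24)
descent: ρ → (24,36,-28)  [lands on river]
river: ρ → (-28,20,32)
river: ρ → (32,44,-16)
river: ρ → (-16,52,20)
river: ρ → (20,28,-40)
river: ρ → (-40,52,8)
river: ρ → (8,60,-12)
river: ρ → (-12,60,8)
river: ρ → (8,52,-40)
river: ρ → (-40,28,20)
river: ρ → (20,52,-16)
river: ρ → (-16,44,32)
river: ρ → (32,20,-28)
river: ρ → (-28,36,24)
river: ρ → (24,60,-4)
river: ρ → (-4,60,24)
ρ-cycle length = 16 (tail of 2 descent steps not counted)

16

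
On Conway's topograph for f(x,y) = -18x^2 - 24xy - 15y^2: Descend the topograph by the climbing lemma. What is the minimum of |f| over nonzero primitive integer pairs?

translate: b→-12 (≡24 mod 36), so (18,24,15)→(18,-12,9)
flip: (18,-12,9)→(9,12,18)
translate: b→-6 (≡12 mod 18), so (9,12,18)→(9,-6,15)
reduced (well bottom): (9,-6,15) with a≤c, −a<b≤a
well minimum |f| = |-9| = 9 (negative-definite)

9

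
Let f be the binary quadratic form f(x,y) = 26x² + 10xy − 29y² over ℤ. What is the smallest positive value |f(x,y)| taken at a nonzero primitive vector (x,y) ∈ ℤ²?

river: ρ → (-29,48,7)
river: ρ → (7,50,-22)
river: ρ → (-22,38,19)
river: ρ → (19,38,-22)
river: ρ → (-22,50,7)
river: ρ → (7,48,-29)
river: ρ → (-29,10,26)
river: ρ → (26,42,-13)
river: ρ → (-13,36,35)
river: ρ → (35,34,-14)
river: ρ → (-14,50,11)
river: ρ → (11,38,-38)
river: ρ → (-38,38,11)
river: ρ → (11,50,-14)
river: ρ → (-14,34,35)
river: ρ → (35,36,-13)
river: ρ → (-13,42,26)
river: ρ → (26,10,-29)
closes: descent 0, river 18
min |a| on river = 7

7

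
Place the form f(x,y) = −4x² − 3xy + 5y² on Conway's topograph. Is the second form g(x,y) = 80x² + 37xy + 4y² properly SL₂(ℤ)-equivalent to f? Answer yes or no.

D₁ = 89, D₂ = 89
river cycle of f (length 14): (5, 3, -4), (-4, 5, 4), (4, 3, -5), (-5, 7, 2), (2, 9, -1), (-1, 9, 2), (2, 7, -5), (-5, 3, 4), (4, 5, -4), (-4, 3, 5), … (4 more)
river cycle of g (length 14): (4, 3, -5), (-5, 7, 2), (2, 9, -1), (-1, 9, 2), (2, 7, -5), (-5, 3, 4), (4, 5, -4), (-4, 3, 5), (5, 7, -2), (-2, 9, 1), … (4 more)
cycles coincide ⇒ equivalent

yes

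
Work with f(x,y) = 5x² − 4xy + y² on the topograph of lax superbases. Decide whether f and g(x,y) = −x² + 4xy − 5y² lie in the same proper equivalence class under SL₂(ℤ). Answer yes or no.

D₁ = -4, D₂ = -4
f: flip: (5,-4,1)→(1,4,5)
f: translate: b→0 (≡4 mod 2), so (1,4,5)→(1,0,1)
f: reduced (well bottom): (1,0,1) with a≤c, −a<b≤a
g is negative-definite; reduce −g:
−g: translate: b→0 (≡-4 mod 2), so (1,-4,5)→(1,0,1)
−g: reduced (well bottom): (1,0,1) with a≤c, −a<b≤a
flip sign back: reduced form of g is (-1,0,-1)
reduced forms (1, 0, 1) vs (-1, 0, -1) ⇒ inequivalent

no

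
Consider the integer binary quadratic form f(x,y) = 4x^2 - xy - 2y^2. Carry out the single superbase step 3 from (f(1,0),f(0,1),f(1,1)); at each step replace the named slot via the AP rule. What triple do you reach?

start (4,-2,1) = (f(1,0),f(0,1),f(1,1))
replace slot 3: 2·(4+(-2)) − 1 = 3 → (4,-2,3)

4,-2,3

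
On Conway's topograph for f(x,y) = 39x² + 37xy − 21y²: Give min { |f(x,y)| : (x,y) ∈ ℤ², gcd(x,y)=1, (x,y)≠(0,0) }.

river: ρ → (-21,47,29)
river: ρ → (29,11,-39)
river: ρ → (-39,67,1)
river: ρ → (1,67,-39)
river: ρ → (-39,11,29)
river: ρ → (29,47,-21)
river: ρ → (-21,37,39)
river: ρ → (39,41,-19)
river: ρ → (-19,35,45)
river: ρ → (45,55,-9)
river: ρ → (-9,53,51)
river: ρ → (51,49,-11)
river: ρ → (-11,61,21)
river: ρ → (21,65,-5)
river: ρ → (-5,65,21)
river: ρ → (21,61,-11)
river: ρ → (-11,49,51)
river: ρ → (51,53,-9)
river: ρ → (-9,55,45)
river: ρ → (45,35,-19)
river: ρ → (-19,41,39)
river: ρ → (39,37,-21)
closes: descent 0, river 22
min |a| on river = 1

1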